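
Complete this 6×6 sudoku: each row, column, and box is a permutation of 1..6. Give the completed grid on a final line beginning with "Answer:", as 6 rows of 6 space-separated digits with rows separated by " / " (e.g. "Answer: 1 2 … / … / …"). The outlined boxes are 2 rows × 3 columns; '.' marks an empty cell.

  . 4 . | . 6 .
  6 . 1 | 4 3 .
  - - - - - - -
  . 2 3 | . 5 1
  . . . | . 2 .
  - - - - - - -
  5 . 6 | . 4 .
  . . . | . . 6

Step 1. [r2c6∈{2,5}] row 2 places 2 nowhere but r2c6, so r2c6=2.
Step 2. [r5c6∈{3}] only 3 remains possible at r5c6. So r5c6=3.
Step 3. [r6c5∈{1}] only 1 remains possible at r6c5. So r6c5=1.
Step 4. [r3c1∈{4}] r3c1 has the single candidate 4, so r3c1=4.
Step 5. [r4c2∈{1,5,6}] col 2 places 6 nowhere but r4c2. So r4c2=6.
Step 6. [r1c6∈{5}] r1c6's peers cover all but 5 ⇒ r1c6=5.
Step 7. [r1c1∈{2,3}] across row 1, 3 lands solely at r1c1 ⇒ r1c1=3.
Step 8. [r6c1∈{2}] r6c1's peers cover all but 2 ⇒ r6c1=2.
Step 9. [r6c2∈{3}] only 3 remains possible at r6c2 ⇒ r6c2=3.
Step 10. [r4c1∈{1}] r4c1's peers cover all but 1. So r4c1=1.
Step 11. [r5c4∈{2}] r5c4 is down to just 2. So r5c4=2.
Step 12. [r4c3∈{5}] nothing but 5 survives at r4c3. So r4c3=5.
Step 13. [r3c4∈{6}] only 6 remains possible at r3c4, so r3c4=6.
Step 14. [r1c3∈{2}] only 2 remains possible at r1c3. So r1c3=2.
Step 15. [r5c2∈{1}] nothing but 1 survives at r5c2. So r5c2=1.
Step 16. [r1c4∈{1}] only 1 remains possible at r1c4 ⇒ r1c4=1.
Step 17. [r6c4∈{5}] r6c4's peers cover all but 5. So r6c4=5.
Step 18. [r4c6∈{4}] r4c6 is down to just 4. So r4c6=4.
Step 19. [r2c2∈{5}] r2c2 is down to just 5, so r2c2=5.
Step 20. [r6c3∈{4}] only 4 remains possible at r6c3, so r6c3=4.
Step 21. [r4c4∈{3}] nothing but 3 survives at r4c4. So r4c4=3.

Answer: 3 4 2 1 6 5 / 6 5 1 4 3 2 / 4 2 3 6 5 1 / 1 6 5 3 2 4 / 5 1 6 2 4 3 / 2 3 4 5 1 6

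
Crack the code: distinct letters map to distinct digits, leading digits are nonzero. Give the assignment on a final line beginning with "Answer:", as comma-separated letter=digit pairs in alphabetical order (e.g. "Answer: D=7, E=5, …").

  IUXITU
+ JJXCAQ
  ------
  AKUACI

Step 1. [col 1: U + Q ≡ I (mod 10)] no forcing yet in column 1 (carry-in 0); I=5 is free and consistent — try it. So I=5.
Step 2. [col 1: U + Q ≡ I (mod 10)] Q=7 is one option consistent with column 1 (U + Q ≡ I (mod 10), carry-in 0) — take it, so Q=7.
Step 3. [col 1: U + Q ≡ I (mod 10)] column 1: given Q=7, I=5, carry-in 0, and digits 5,7 already taken and all letters distinct, U+Q≡I (mod 10) forces U=8. So U=8.
Step 4. [col 2: T + A ≡ C (mod 10)] no forcing yet in column 2 (carry-in 1); T=3 is free and consistent — try it ⇒ T=3.
Step 5. [col 2: T + A ≡ C (mod 10)] column 2 (T + A ≡ C (mod 10), carry-in 1) doesn't pin A yet; pick A=6 and continue, so A=6.
Step 6. [col 2: T + A ≡ C (mod 10)] column 2: given T=3, A=6, carry-in 1, and digits 3,5,6,7,8 already taken and all letters distinct, T+A≡C (mod 10) forces C=0 ⇒ C=0.
Step 7. [col 4: X + X ≡ U (mod 10)] X=4 is one option consistent with column 4 (X + X ≡ U (mod 10), carry-in 0) — take it, so X=4.
Step 8. [col 5: U + J ≡ K (mod 10)] column 5: given U=8, carry-in 0, and digits 0,3,4,5,6,7,8 already taken and all letters distinct, U+J≡K (mod 10) forces J=1, so J=1.
Step 9. [col 5: U + J ≡ K (mod 10)] column 5: given U=8, J=1, carry-in 0, and digits 0,1,3,4,5,6,7,8 already taken and all letters distinct, U+J≡K (mod 10) forces K=9 ⇒ K=9.

Answer: A=6, C=0, I=5, J=1, K=9, Q=7, T=3, U=8, X=4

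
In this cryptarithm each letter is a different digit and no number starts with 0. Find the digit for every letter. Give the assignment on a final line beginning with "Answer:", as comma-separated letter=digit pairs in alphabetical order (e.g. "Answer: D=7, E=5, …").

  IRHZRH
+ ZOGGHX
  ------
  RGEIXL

Step 1. [col 1: H + X ≡ L (mod 10)] X=1 is one option consistent with column 1 (H + X ≡ L (mod 10), carry-in 0) — take it, so X=1.
Step 2. [col 1: H + X ≡ L (mod 10)] H=3 is one option consistent with column 1 (H + X ≡ L (mod 10), carry-in 0) — take it ⇒ H=3.
Step 3. [col 1: H + X ≡ L (mod 10)] in column 1 we have H+X≡L with carry-in 0; given H=3, X=1 and digits 1,3 already taken and all letters distinct, that pins L to 4, so L=4.
Step 4. [col 2: R + H ≡ X (mod 10)] column 2 reads R+H+carry(0)=X with H=3, X=1; with digits 1,3,4 already taken and all letters distinct, the only value for R is 8 ⇒ R=8.
Step 5. [col 3: Z + G ≡ I (mod 10)] column 3 (Z + G ≡ I (mod 10), carry-in 1) doesn't pin I yet; pick I=2 and continue, so I=2.
Step 6. [col 3: Z + G ≡ I (mod 10)] no forcing yet in column 3 (carry-in 1); Z=5 is free and consistent — try it. So Z=5.
Step 7. [col 3: Z + G ≡ I (mod 10)] in column 3 we have Z+G≡I with carry-in 1; given Z=5, I=2 and digits 1,2,3,4,5,8 already taken and all letters distinct, that pins G to 6. So G=6.
Step 8. [col 4: H + G ≡ E (mod 10)] column 4 reads H+G+carry(1)=E with H=3, G=6; with digits 1,2,3,4,5,6,8 already taken and all letters distinct, the only value for E is 0, so E=0.
Step 9. [col 5: R + O ≡ G (mod 10)] column 5: given R=8, G=6, carry-in 1, and digits 0,1,2,3,4,5,6,8 already taken and all letters distinct, R+O≡G (mod 10) forces O=7, so O=7.

Answer: E=0, G=6, H=3, I=2, L=4, O=7, R=8, X=1, Z=5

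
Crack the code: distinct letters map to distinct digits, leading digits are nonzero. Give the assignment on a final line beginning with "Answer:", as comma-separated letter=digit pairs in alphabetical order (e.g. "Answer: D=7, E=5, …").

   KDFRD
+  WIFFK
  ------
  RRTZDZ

Step 1. [col 1: D + K ≡ Z (mod 10)] Z=2 is one option consistent with column 1 (D + K ≡ Z (mod 10), carry-in 0) — take it ⇒ Z=2.
Step 2. [col 1: D + K ≡ Z (mod 10)] several values work for D in column 1 (D + K ≡ Z (mod 10), carry-in 0); try D=8. So D=8.
Step 3. [R] R is the leading digit of a 6-digit sum of two 5-digit numbers; the final carry is exactly 1. So R=1.
Step 4. [col 1: D + K ≡ Z (mod 10)] in column 1 we have D+K≡Z with carry-in 0; given D=8, Z=2 and digits 1,2,8 already taken and all letters distinct, that pins K to 4, so K=4.
Step 5. [col 2: R + F ≡ D (mod 10)] column 2 reads R+F+carry(1)=D with R=1, D=8; with digits 1,2,4,8 already taken and all letters distinct, the only value for F is 6 ⇒ F=6.
Step 6. [col 4: D + I ≡ T (mod 10)] from column 4 (D=8, carry-in 1, digits 1,2,4,6,8 already taken and all letters distinct): I must equal 0. So I=0.
Step 7. [col 4: D + I ≡ T (mod 10)] in column 4 we have D+I≡T with carry-in 1; given D=8, I=0 and digits 0,1,2,4,6,8 already taken and all letters distinct, that pins T to 9, so T=9.
Step 8. [col 5: K + W ≡ R (mod 10)] in column 5 we have K+W≡R with carry-in 0; given K=4, R=1 and digits 0,1,2,4,6,8,9 already taken and all letters distinct, that pins W to 7. So W=7.

Answer: D=8, F=6, I=0, K=4, R=1, T=9, W=7, Z=2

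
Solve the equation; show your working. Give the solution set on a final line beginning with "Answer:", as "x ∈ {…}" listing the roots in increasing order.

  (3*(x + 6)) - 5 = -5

Step 1. [(3*(x + 6)) - 5 = -5] peel the -5: add 5 from each side. So sub: 3*(x + 6) = 0.
Step 2. [3*(x + 6) = 0] leading coefficient 3: divide by 3 ⇒ div: x + 6 = 0.
Step 3. [x + 6 = 0] subtract 6: x sits inside (… + 6). So sub: x = -6.

Answer: x ∈ {-6}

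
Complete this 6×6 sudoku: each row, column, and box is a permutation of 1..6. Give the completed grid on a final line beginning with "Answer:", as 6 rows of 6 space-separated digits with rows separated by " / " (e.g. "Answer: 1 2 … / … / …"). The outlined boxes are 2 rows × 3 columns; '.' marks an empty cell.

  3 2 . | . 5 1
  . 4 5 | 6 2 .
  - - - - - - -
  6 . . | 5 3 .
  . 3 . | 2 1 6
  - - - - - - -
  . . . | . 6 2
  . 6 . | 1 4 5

Step 1. [r4c3∈{4}] r4c3's peers cover all but 4. So r4c3=4.
Step 2. [r3c3∈{1,2}] row 3 places 2 nowhere but r3c3, so r3c3=2.
Step 3. [r5c3∈{1,3}] col 3 places 1 nowhere but r5c3 ⇒ r5c3=1.
Step 4. [r5c1∈{4,5}] across row 5, 4 lands solely at r5c1 ⇒ r5c1=4.
Step 5. [r1c3∈{6}] only 6 remains possible at r1c3, so r1c3=6.
Step 6. [r3c6∈{4}] nothing but 4 survives at r3c6, so r3c6=4.
Step 7. [r1c4∈{4}] only 4 remains possible at r1c4, so r1c4=4.
Step 8. [r5c4∈{3}] r5c4's peers cover all but 3. So r5c4=3.
Step 9. [r4c1∈{5}] nothing but 5 survives at r4c1, so r4c1=5.
Step 10. [r2c6∈{3}] r2c6 has the single candidate 3. So r2c6=3.
Step 11. [r6c3∈{3}] nothing but 3 survives at r6c3. So r6c3=3.
Step 12. [r3c2∈{1}] nothing but 1 survives at r3c2, so r3c2=1.
Step 13. [r6c1∈{2}] nothing but 2 survives at r6c1. So r6c1=2.
Step 14. [r2c1∈{1}] only 1 remains possible at r2c1. So r2c1=1.
Step 15. [r5c2∈{5}] r5c2 is down to just 5, so r5c2=5.

Answer: 3 2 6 4 5 1 / 1 4 5 6 2 3 / 6 1 2 5 3 4 / 5 3 4 2 1 6 / 4 5 1 3 6 2 / 2 6 3 1 4 5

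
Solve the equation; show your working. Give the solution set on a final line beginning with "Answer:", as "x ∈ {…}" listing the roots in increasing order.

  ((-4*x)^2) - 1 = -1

Step 1. [((-4*x)^2) - 1 = -1] the outer -1 inverts by adding 1, so sub: (-4*x)^2 = 0.
Step 2. [(-4*x)^2 = 0] LHS squared, RHS 0 ≥ 0: apply √ (±). So sqrt: -4*x = 0.
Step 3. [-4*x = 0] -4 out front; divide by -4. So div: x = 0.

Answer: x ∈ {0}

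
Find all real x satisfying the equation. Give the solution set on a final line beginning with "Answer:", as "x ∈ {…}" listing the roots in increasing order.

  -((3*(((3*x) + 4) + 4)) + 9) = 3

Step 1. [-((3*(((3*x) + 4) + 4)) + 9) = 3] LHS negated; negate both sides, so neg: (3*(((3*x) + 4) + 4)) + 9 = -3.
Step 2. [(3*(((3*x) + 4) + 4)) + 9 = -3] 3 divides every term; factor it out ⇒ factor: (((3*x) + 4) + 4) + 3 = -1.
Step 3. [(((3*x) + 4) + 4) + 3 = -1] subtract 3: x sits inside (… + 3). So sub: ((3*x) + 4) + 4 = -4.
Step 4. [((3*x) + 4) + 4 = -4] 4 comes off first (subtract 4) ⇒ sub: (3*x) + 4 = -8.
Step 5. [(3*x) + 4 = -8] +4 is outermost — subtract 4 both sides, so sub: 3*x = -12.
Step 6. [3*x = -12] LHS = 3·(…); ÷3 both sides. So div: x = -4.

Answer: x ∈ {-4}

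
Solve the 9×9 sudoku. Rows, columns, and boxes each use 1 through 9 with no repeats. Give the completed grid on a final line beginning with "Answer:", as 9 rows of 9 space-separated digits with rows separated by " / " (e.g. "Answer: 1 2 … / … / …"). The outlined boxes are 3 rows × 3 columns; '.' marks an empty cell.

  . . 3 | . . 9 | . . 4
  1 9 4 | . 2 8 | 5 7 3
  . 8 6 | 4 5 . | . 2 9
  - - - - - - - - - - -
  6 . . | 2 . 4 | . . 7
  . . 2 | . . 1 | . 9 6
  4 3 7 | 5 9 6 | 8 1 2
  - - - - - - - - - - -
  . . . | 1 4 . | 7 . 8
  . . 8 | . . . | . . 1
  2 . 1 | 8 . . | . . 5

Step 1. [r5c2∈{5}] r5c2's peers cover all but 5 ⇒ r5c2=5.
Step 2. [r4c7∈{3}] only 3 remains possible at r4c7. So r4c7=3.
Step 3. [r8c4∈{3,6,7,9}] in col 4, 9 fits only at r8c4. So r8c4=9.
Step 4. [r3c1∈{7}] r3c1 has the single candidate 7. So r3c1=7.
Step 5. [r7c3∈{5,9}] r7c3 is the only open cell in col 3 admitting 5. So r7c3=5.
Step 6. [r8c1∈{3}] r8c1 is down to just 3. So r8c1=3.
Step 7. [r8c7∈{2,4,6}] across col 7, 2 lands solely at r8c7 ⇒ r8c7=2.
Step 8. [r7c2∈{6}] r7c2 is down to just 6, so r7c2=6.
Step 9. [r1c5∈{1,6,7}] in col 5, 1 fits only at r1c5. So r1c5=1.
Step 10. [r1c7∈{6}] r1c7's peers cover all but 6. So r1c7=6.
Step 11. [r7c8∈{3}] r7c8 is down to just 3 ⇒ r7c8=3.
Step 12. [r5c4∈{3,7}] col 4 places 3 nowhere but r5c4 ⇒ r5c4=3.
Step 13. [r5c5∈{7,8}] row 5 places 7 nowhere but r5c5 ⇒ r5c5=7.
Step 14. [r8c5∈{6}] r8c5's peers cover all but 6. So r8c5=6.
Step 15. [r8c8∈{4}] r8c8 is down to just 4, so r8c8=4.
Step 16. [r8c2∈{7}] only 7 remains possible at r8c2, so r8c2=7.
Step 17. [r9c5∈{3}] r9c5 has the single candidate 3. So r9c5=3.
Step 18. [r4c5∈{8}] nothing but 8 survives at r4c5 ⇒ r4c5=8.
Step 19. [r5c1∈{8}] only 8 remains possible at r5c1 ⇒ r5c1=8.
Step 20. [r7c1∈{9}] nothing but 9 survives at r7c1. So r7c1=9.
Step 21. [r3c6∈{3}] nothing but 3 survives at r3c6, so r3c6=3.
Step 22. [r1c1∈{5}] r1c1 is down to just 5 ⇒ r1c1=5.
Step 23. [r9c7∈{9}] nothing but 9 survives at r9c7, so r9c7=9.
Step 24. [r4c8∈{5}] nothing but 5 survives at r4c8, so r4c8=5.
Step 25. [r9c6∈{7}] r9c6's peers cover all but 7, so r9c6=7.
Step 26. [r3c7∈{1}] r3c7 is down to just 1. So r3c7=1.
Step 27. [r4c2∈{1}] only 1 remains possible at r4c2, so r4c2=1.
Step 28. [r9c8∈{6}] r9c8 is down to just 6, so r9c8=6.
Step 29. [r9c2∈{4}] r9c2 has the single candidate 4, so r9c2=4.
Step 30. [r1c8∈{8}] r1c8 has the single candidate 8 ⇒ r1c8=8.
Step 31. [r8c6∈{5}] r8c6 has the single candidate 5 ⇒ r8c6=5.
Step 32. [r2c4∈{6}] r2c4 is down to just 6. So r2c4=6.
Step 33. [r5c7∈{4}] r5c7 is down to just 4, so r5c7=4.
Step 34. [r4c3∈{9}] only 9 remains possible at r4c3 ⇒ r4c3=9.
Step 35. [r1c4∈{7}] nothing but 7 survives at r1c4 ⇒ r1c4=7.
Step 36. [r7c6∈{2}] nothing but 2 survives at r7c6. So r7c6=2.
Step 37. [r1c2∈{2}] r1c2 has the single candidate 2, so r1c2=2.

Answer: 5 2 3 7 1 9 6 8 4 / 1 9 4 6 2 8 5 7 3 / 7 8 6 4 5 3 1 2 9 / 6 1 9 2 8 4 3 5 7 / 8 5 2 3 7 1 4 9 6 / 4 3 7 5 9 6 8 1 2 / 9 6 5 1 4 2 7 3 8 / 3 7 8 9 6 5 2 4 1 / 2 4 1 8 3 7 9 6 5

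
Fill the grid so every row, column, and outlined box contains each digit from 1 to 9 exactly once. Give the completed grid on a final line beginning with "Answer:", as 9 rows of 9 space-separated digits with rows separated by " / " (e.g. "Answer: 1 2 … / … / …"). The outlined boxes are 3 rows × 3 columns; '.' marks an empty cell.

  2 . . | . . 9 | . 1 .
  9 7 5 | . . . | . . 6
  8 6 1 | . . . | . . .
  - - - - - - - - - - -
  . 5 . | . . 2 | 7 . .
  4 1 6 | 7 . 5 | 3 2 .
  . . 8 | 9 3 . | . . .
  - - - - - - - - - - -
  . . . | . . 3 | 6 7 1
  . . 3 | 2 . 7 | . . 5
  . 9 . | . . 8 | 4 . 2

Step 1. [r3c6∈{4}] r3c6 has the single candidate 4. So r3c6=4.
Step 2. [r5c5∈{8}] r5c5's peers cover all but 8, so r5c5=8.
Step 3. [r2c8∈{3,4,8}] 4 has one home in row 2: r2c8. So r2c8=4.
Step 4. [r6c6∈{1,6}] r6c6 is the only open cell in col 6 admitting 6 ⇒ r6c6=6.
Step 5. [r2c4∈{1,3,8}] in row 2, 3 fits only at r2c4, so r2c4=3.
Step 6. [r3c4∈{5}] r3c4 is down to just 5, so r3c4=5.
Step 7. [r7c4∈{4}] only 4 remains possible at r7c4, so r7c4=4.
Step 8. [r2c7∈{2,8}] row 2 places 8 nowhere but r2c7, so r2c7=8.
Step 9. [r8c7∈{9}] only 9 remains possible at r8c7 ⇒ r8c7=9.
Step 10. [r4c9∈{4,8,9}] in col 9, 8 fits only at r4c9 ⇒ r4c9=8.
Step 11. [r7c2∈{2,8}] in row 7, 8 fits only at r7c2, so r7c2=8.
Step 12. [r1c2∈{3,4}] in col 2, 3 fits only at r1c2, so r1c2=3.
Step 13. [r3c9∈{3,7,9}] col 9 places 3 nowhere but r3c9 ⇒ r3c9=3.
Step 14. [r4c4∈{1}] nothing but 1 survives at r4c4, so r4c4=1.
Step 15. [r9c4∈{6}] r9c4 is down to just 6. So r9c4=6.
Step 16. [r8c5∈{1}] r8c5 has the single candidate 1. So r8c5=1.
Step 17. [r7c1∈{5}] r7c1 has the single candidate 5 ⇒ r7c1=5.
Step 18. [r3c5∈{2,7}] 7 has one home in row 3: r3c5 ⇒ r3c5=7.
Step 19. [r6c1∈{7}] r6c1's peers cover all but 7 ⇒ r6c1=7.
Step 20. [r1c7∈{5}] r1c7 has the single candidate 5 ⇒ r1c7=5.
Step 21. [r4c8∈{6,9}] 6 has one home in row 4: r4c8, so r4c8=6.
Step 22. [r3c8∈{9}] r3c8 has the single candidate 9. So r3c8=9.
Step 23. [r9c1∈{1}] only 1 remains possible at r9c1. So r9c1=1.
Step 24. [r9c3∈{7}] r9c3's peers cover all but 7. So r9c3=7.
Step 25. [r8c2∈{4}] nothing but 4 survives at r8c2, so r8c2=4.
Step 26. [r1c9∈{7}] nothing but 7 survives at r1c9, so r1c9=7.
Step 27. [r4c1∈{3}] r4c1 is down to just 3, so r4c1=3.
Step 28. [r1c5∈{6}] only 6 remains possible at r1c5, so r1c5=6.
Step 29. [r3c7∈{2}] nothing but 2 survives at r3c7. So r3c7=2.
Step 30. [r8c8∈{8}] only 8 remains possible at r8c8 ⇒ r8c8=8.
Step 31. [r2c5∈{2}] r2c5 is down to just 2, so r2c5=2.
Step 32. [r2c6∈{1}] nothing but 1 survives at r2c6, so r2c6=1.
Step 33. [r6c7∈{1}] nothing but 1 survives at r6c7 ⇒ r6c7=1.
Step 34. [r6c9∈{4}] only 4 remains possible at r6c9 ⇒ r6c9=4.
Step 35. [r1c3∈{4}] only 4 remains possible at r1c3. So r1c3=4.
Step 36. [r6c2∈{2}] r6c2 is down to just 2. So r6c2=2.
Step 37. [r6c8∈{5}] only 5 remains possible at r6c8 ⇒ r6c8=5.
Step 38. [r7c5∈{9}] nothing but 9 survives at r7c5. So r7c5=9.
Step 39. [r4c5∈{4}] only 4 remains possible at r4c5, so r4c5=4.
Step 40. [r9c8∈{3}] nothing but 3 survives at r9c8. So r9c8=3.
Step 41. [r1c4∈{8}] nothing but 8 survives at r1c4 ⇒ r1c4=8.
Step 42. [r5c9∈{9}] nothing but 9 survives at r5c9 ⇒ r5c9=9.
Step 43. [r8c1∈{6}] r8c1 has the single candidate 6 ⇒ r8c1=6.
Step 44. [r4c3∈{9}] r4c3 is down to just 9, so r4c3=9.
Step 45. [r9c5∈{5}] nothing but 5 survives at r9c5 ⇒ r9c5=5.
Step 46. [r7c3∈{2}] r7c3 has the single candidate 2. So r7c3=2.

Answer: 2 3 4 8 6 9 5 1 7 / 9 7 5 3 2 1 8 4 6 / 8 6 1 5 7 4 2 9 3 / 3 5 9 1 4 2 7 6 8 / 4 1 6 7 8 5 3 2 9 / 7 2 8 9 3 6 1 5 4 / 5 8 2 4 9 3 6 7 1 / 6 4 3 2 1 7 9 8 5 / 1 9 7 6 5 8 4 3 2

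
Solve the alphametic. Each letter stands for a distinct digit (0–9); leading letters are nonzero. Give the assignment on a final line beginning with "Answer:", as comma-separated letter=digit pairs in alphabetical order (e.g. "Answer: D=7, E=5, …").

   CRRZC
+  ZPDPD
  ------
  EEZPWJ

Step 1. [E] the sum has 6 digits but both addends have 5; that extra leading digit E is the final carry, namely 1. So E=1.
Step 2. [col 1: C + D ≡ J (mod 10)] no forcing yet in column 1 (carry-in 0); J=9 is free and consistent — try it. So J=9.
Step 3. [col 1: C + D ≡ J (mod 10)] column 1 (C + D ≡ J (mod 10), carry-in 0) doesn't pin C yet; pick C=3 and continue, so C=3.
Step 4. [col 1: C + D ≡ J (mod 10)] from column 1 (C=3, J=9, carry-in 0, digits 1,3,9 already taken and all letters distinct): D must equal 6 ⇒ D=6.
Step 5. [col 2: Z + P ≡ W (mod 10)] no forcing yet in column 2 (carry-in 0); Z=8 is free and consistent — try it ⇒ Z=8.
Step 6. [col 2: Z + P ≡ W (mod 10)] W=0 is one option consistent with column 2 (Z + P ≡ W (mod 10), carry-in 0) — take it. So W=0.
Step 7. [col 2: Z + P ≡ W (mod 10)] in column 2 we have Z+P≡W with carry-in 0; given Z=8, W=0 and digits 0,1,3,6,8,9 already taken and all letters distinct, that pins P to 2. So P=2.
Step 8. [col 3: R + D ≡ P (mod 10)] in column 3 we have R+D≡P with carry-in 1; given D=6, P=2 and digits 0,1,2,3,6,8,9 already taken and all letters distinct, that pins R to 5, so R=5.

Answer: C=3, D=6, E=1, J=9, P=2, R=5, W=0, Z=8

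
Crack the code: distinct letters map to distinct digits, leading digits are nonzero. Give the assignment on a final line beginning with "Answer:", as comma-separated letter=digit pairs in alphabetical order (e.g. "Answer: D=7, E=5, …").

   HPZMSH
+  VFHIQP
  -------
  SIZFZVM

Step 1. [S] S is the leading digit of a 7-digit sum of two 6-digit numbers; the final carry is exactly 1, so S=1.
Step 2. [col 1: H + P ≡ M (mod 10)] no forcing yet in column 1 (carry-in 0); H=5 is free and consistent — try it, so H=5.
Step 3. [col 1: H + P ≡ M (mod 10)] several values work for M in column 1 (H + P ≡ M (mod 10), carry-in 0); try M=9. So M=9.
Step 4. [col 1: H + P ≡ M (mod 10)] column 1 reads H+P+carry(0)=M with H=5, M=9; with digits 1,5,9 already taken and all letters distinct, the only value for P is 4, so P=4.
Step 5. [col 2: S + Q ≡ V (mod 10)] no forcing yet in column 2 (carry-in 0); Q=6 is free and consistent — try it ⇒ Q=6.
Step 6. [col 2: S + Q ≡ V (mod 10)] in column 2 we have S+Q≡V with carry-in 0; given S=1, Q=6 and digits 1,4,5,6,9 already taken and all letters distinct, that pins V to 7 ⇒ V=7.
Step 7. [col 3: M + I ≡ Z (mod 10)] in column 3 we have M+I≡Z with carry-in 0; given M=9 and digits 1,4,5,6,7,9 already taken and all letters distinct, that pins I to 3, so I=3.
Step 8. [col 3: M + I ≡ Z (mod 10)] in column 3 we have M+I≡Z with carry-in 0; given M=9, I=3 and digits 1,3,4,5,6,7,9 already taken and all letters distinct, that pins Z to 2 ⇒ Z=2.
Step 9. [col 4: Z + H ≡ F (mod 10)] in column 4 we have Z+H≡F with carry-in 1; given Z=2, H=5 and digits 1,2,3,4,5,6,7,9 already taken and all letters distinct, that pins F to 8. So F=8.

Answer: F=8, H=5, I=3, M=9, P=4, Q=6, S=1, V=7, Z=2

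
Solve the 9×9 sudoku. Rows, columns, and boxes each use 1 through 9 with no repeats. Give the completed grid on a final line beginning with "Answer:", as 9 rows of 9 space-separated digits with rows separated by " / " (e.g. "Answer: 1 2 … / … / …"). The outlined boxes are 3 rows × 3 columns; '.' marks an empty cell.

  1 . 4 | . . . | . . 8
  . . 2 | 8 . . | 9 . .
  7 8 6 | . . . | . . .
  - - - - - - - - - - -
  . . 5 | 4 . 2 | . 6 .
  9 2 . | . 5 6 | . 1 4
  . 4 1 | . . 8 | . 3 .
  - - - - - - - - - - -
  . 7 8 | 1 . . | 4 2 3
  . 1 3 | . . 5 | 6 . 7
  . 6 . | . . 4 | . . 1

Step 1. [r1c4∈{2,3,5,6,7,9}] r1c4 is the only open cell in col 4 admitting 6. So r1c4=6.
Step 2. [r7c6∈{9}] r7c6's peers cover all but 9, so r7c6=9.
Step 3. [r3c4∈{2,3,5,9}] 5 has one home in col 4: r3c4 ⇒ r3c4=5.
Step 4. [r3c5∈{1,2,3,4,9}] row 3 places 9 nowhere but r3c5 ⇒ r3c5=9.
Step 5. [r6c5∈{7}] nothing but 7 survives at r6c5 ⇒ r6c5=7.
Step 6. [r1c5∈{2,3}] in box 2, 2 fits only at r1c5. So r1c5=2.
Step 7. [r4c2∈{3}] r4c2 is down to just 3, so r4c2=3.
Step 8. [r2c2∈{5}] r2c2 is down to just 5 ⇒ r2c2=5.
Step 9. [r5c7∈{7,8}] r5c7 is the only open cell in row 5 admitting 8 ⇒ r5c7=8.
Step 10. [r9c7∈{5}] r9c7's peers cover all but 5 ⇒ r9c7=5.
Step 11. [r2c5∈{1,3,4}] 4 has one home in col 5: r2c5. So r2c5=4.
Step 12. [r2c6∈{1,3,7}] in row 2, 1 fits only at r2c6 ⇒ r2c6=1.
Step 13. [r1c6∈{3,7}] in col 6, 7 fits only at r1c6 ⇒ r1c6=7.
Step 14. [r9c1∈{2}] r9c1's peers cover all but 2. So r9c1=2.
Step 15. [r8c8∈{8,9}] row 8 places 9 nowhere but r8c8, so r8c8=9.
Step 16. [r6c9∈{2,5,9}] 5 has one home in row 6: r6c9, so r6c9=5.
Step 17. [r3c7∈{1,2,3}] across row 3, 1 lands solely at r3c7, so r3c7=1.
Step 18. [r9c5∈{3,8}] in col 5, 3 fits only at r9c5. So r9c5=3.
Step 19. [r5c4∈{3}] r5c4 is down to just 3 ⇒ r5c4=3.
Step 20. [r1c8∈{5}] r1c8 has the single candidate 5, so r1c8=5.
Step 21. [r2c9∈{6}] only 6 remains possible at r2c9. So r2c9=6.
Step 22. [r6c1∈{6}] only 6 remains possible at r6c1. So r6c1=6.
Step 23. [r9c3∈{9}] r9c3 is down to just 9. So r9c3=9.
Step 24. [r4c9∈{9}] only 9 remains possible at r4c9 ⇒ r4c9=9.
Step 25. [r6c7∈{2}] nothing but 2 survives at r6c7. So r6c7=2.
Step 26. [r4c7∈{7}] r4c7's peers cover all but 7. So r4c7=7.
Step 27. [r9c8∈{8}] only 8 remains possible at r9c8. So r9c8=8.
Step 28. [r7c1∈{5}] r7c1's peers cover all but 5, so r7c1=5.
Step 29. [r1c2∈{9}] only 9 remains possible at r1c2 ⇒ r1c2=9.
Step 30. [r2c1∈{3}] r2c1's peers cover all but 3. So r2c1=3.
Step 31. [r3c9∈{2}] r3c9's peers cover all but 2, so r3c9=2.
Step 32. [r8c4∈{2}] nothing but 2 survives at r8c4 ⇒ r8c4=2.
Step 33. [r5c3∈{7}] r5c3 is down to just 7, so r5c3=7.
Step 34. [r3c6∈{3}] only 3 remains possible at r3c6, so r3c6=3.
Step 35. [r3c8∈{4}] r3c8 has the single candidate 4, so r3c8=4.
Step 36. [r8c5∈{8}] r8c5 has the single candidate 8 ⇒ r8c5=8.
Step 37. [r4c1∈{8}] nothing but 8 survives at r4c1. So r4c1=8.
Step 38. [r6c4∈{9}] nothing but 9 survives at r6c4, so r6c4=9.
Step 39. [r9c4∈{7}] r9c4's peers cover all but 7. So r9c4=7.
Step 40. [r1c7∈{3}] r1c7 is down to just 3. So r1c7=3.
Step 41. [r8c1∈{4}] nothing but 4 survives at r8c1. So r8c1=4.
Step 42. [r7c5∈{6}] r7c5 has the single candidate 6, so r7c5=6.
Step 43. [r4c5∈{1}] r4c5 has the single candidate 1 ⇒ r4c5=1.
Step 44. [r2c8∈{7}] only 7 remains possible at r2c8. So r2c8=7.

Answer: 1 9 4 6 2 7 3 5 8 / 3 5 2 8 4 1 9 7 6 / 7 8 6 5 9 3 1 4 2 / 8 3 5 4 1 2 7 6 9 / 9 2 7 3 5 6 8 1 4 / 6 4 1 9 7 8 2 3 5 / 5 7 8 1 6 9 4 2 3 / 4 1 3 2 8 5 6 9 7 / 2 6 9 7 3 4 5 8 1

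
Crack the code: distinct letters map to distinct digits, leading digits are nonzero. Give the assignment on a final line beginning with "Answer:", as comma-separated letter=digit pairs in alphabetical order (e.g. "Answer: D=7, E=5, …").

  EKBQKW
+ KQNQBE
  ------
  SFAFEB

Step 1. [col 1: W + E ≡ B (mod 10)] no forcing yet in column 1 (carry-in 0); E=5 is free and consistent — try it ⇒ E=5.
Step 2. [col 1: W + E ≡ B (mod 10)] B=3 is one option consistent with column 1 (W + E ≡ B (mod 10), carry-in 0) — take it. So B=3.
Step 3. [col 1: W + E ≡ B (mod 10)] from column 1 (E=5, B=3, carry-in 0, digits 3,5 already taken and all letters distinct): W must equal 8, so W=8.
Step 4. [col 2: K + B ≡ E (mod 10)] from column 2 (B=3, E=5, carry-in 1, digits 3,5,8 already taken and all letters distinct): K must equal 1. So K=1.
Step 5. [col 3: Q + Q ≡ F (mod 10)] column 3 (Q + Q ≡ F (mod 10), carry-in 0) doesn't pin F yet; pick F=4 and continue ⇒ F=4.
Step 6. [col 3: Q + Q ≡ F (mod 10)] Q=2 is one option consistent with column 3 (Q + Q ≡ F (mod 10), carry-in 0) — take it. So Q=2.
Step 7. [col 4: B + N ≡ A (mod 10)] N=7 is one option consistent with column 4 (B + N ≡ A (mod 10), carry-in 0) — take it, so N=7.
Step 8. [col 4: B + N ≡ A (mod 10)] from column 4 (B=3, N=7, carry-in 0, digits 1,2,3,4,5,7,8 already taken and all letters distinct): A must equal 0 ⇒ A=0.
Step 9. [col 6: E + K ≡ S (mod 10)] column 6: given E=5, K=1, carry-in 0, and digits 0,1,2,3,4,5,7,8 already taken and all letters distinct, E+K≡S (mod 10) forces S=6. So S=6.

Answer: A=0, B=3, E=5, F=4, K=1, N=7, Q=2, S=6, W=8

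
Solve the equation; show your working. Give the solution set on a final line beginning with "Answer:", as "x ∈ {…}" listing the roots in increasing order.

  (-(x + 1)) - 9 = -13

Step 1. [(-(x + 1)) - 9 = -13] 9 comes off first (add 9). So sub: -(x + 1) = -4.
Step 2. [-(x + 1) = -4] flip signs both sides. So neg: x + 1 = 4.
Step 3. [x + 1 = 4] subtract 1: x sits inside (… + 1) ⇒ sub: x = 3.

Answer: x ∈ {3}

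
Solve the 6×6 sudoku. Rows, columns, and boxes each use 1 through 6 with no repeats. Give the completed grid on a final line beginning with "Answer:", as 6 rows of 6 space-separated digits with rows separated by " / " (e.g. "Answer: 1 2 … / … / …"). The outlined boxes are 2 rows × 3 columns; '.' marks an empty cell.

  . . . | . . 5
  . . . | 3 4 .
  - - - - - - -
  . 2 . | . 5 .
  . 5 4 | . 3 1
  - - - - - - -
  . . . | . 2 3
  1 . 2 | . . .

Step 1. [r4c1∈{6}] r4c1 has the single candidate 6. So r4c1=6.
Step 2. [r6c5∈{6}] nothing but 6 survives at r6c5 ⇒ r6c5=6.
Step 3. [r6c6∈{4}] r6c6's peers cover all but 4. So r6c6=4.
Step 4. [r1c5∈{1}] r1c5's peers cover all but 1. So r1c5=1.
Step 5. [r2c6∈{2,6}] across col 6, 2 lands solely at r2c6 ⇒ r2c6=2.
Step 6. [r1c4∈{6}] only 6 remains possible at r1c4 ⇒ r1c4=6.
Step 7. [r1c3∈{3}] only 3 remains possible at r1c3 ⇒ r1c3=3.
Step 8. [r2c2∈{1,6}] across col 2, 1 lands solely at r2c2. So r2c2=1.
Step 9. [r1c2∈{4}] r1c2 is down to just 4, so r1c2=4.
Step 10. [r2c3∈{5,6}] in row 2, 6 fits only at r2c3, so r2c3=6.
Step 11. [r5c3∈{5}] r5c3 has the single candidate 5 ⇒ r5c3=5.
Step 12. [r3c6∈{6}] nothing but 6 survives at r3c6 ⇒ r3c6=6.
Step 13. [r5c4∈{1}] r5c4 has the single candidate 1 ⇒ r5c4=1.
Step 14. [r5c1∈{4}] nothing but 4 survives at r5c1. So r5c1=4.
Step 15. [r3c1∈{3}] only 3 remains possible at r3c1. So r3c1=3.
Step 16. [r4c4∈{2}] nothing but 2 survives at r4c4. So r4c4=2.
Step 17. [r1c1∈{2}] r1c1 has the single candidate 2 ⇒ r1c1=2.
Step 18. [r6c2∈{3}] only 3 remains possible at r6c2, so r6c2=3.
Step 19. [r6c4∈{5}] only 5 remains possible at r6c4 ⇒ r6c4=5.
Step 20. [r2c1∈{5}] r2c1 has the single candidate 5 ⇒ r2c1=5.
Step 21. [r5c2∈{6}] r5c2 is down to just 6, so r5c2=6.
Step 22. [r3c3∈{1}] nothing but 1 survives at r3c3. So r3c3=1.
Step 23. [r3c4∈{4}] r3c4 has the single candidate 4. So r3c4=4.

Answer: 2 4 3 6 1 5 / 5 1 6 3 4 2 / 3 2 1 4 5 6 / 6 5 4 2 3 1 / 4 6 5 1 2 3 / 1 3 2 5 6 4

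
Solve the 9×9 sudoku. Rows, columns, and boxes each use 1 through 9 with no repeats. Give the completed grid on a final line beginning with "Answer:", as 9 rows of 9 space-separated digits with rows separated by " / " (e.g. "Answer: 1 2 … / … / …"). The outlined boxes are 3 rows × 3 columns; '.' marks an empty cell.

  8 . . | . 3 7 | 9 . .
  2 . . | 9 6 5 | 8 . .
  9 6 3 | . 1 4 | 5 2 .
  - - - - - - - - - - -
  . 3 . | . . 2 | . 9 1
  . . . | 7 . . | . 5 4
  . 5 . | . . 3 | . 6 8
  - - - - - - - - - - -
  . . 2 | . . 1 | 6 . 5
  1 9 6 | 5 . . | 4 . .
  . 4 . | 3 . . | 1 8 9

Step 1. [r1c2∈{1}] r1c2's peers cover all but 1 ⇒ r1c2=1.
Step 2. [r7c5∈{4,7,8,9}] row 7 places 9 nowhere but r7c5. So r7c5=9.
Step 3. [r5c5∈{8}] r5c5 is down to just 8. So r5c5=8.
Step 4. [r6c5∈{4}] r6c5's peers cover all but 4, so r6c5=4.
Step 5. [r6c1∈{7}] nothing but 7 survives at r6c1. So r6c1=7.
Step 6. [r2c2∈{7}] nothing but 7 survives at r2c2, so r2c2=7.
Step 7. [r8c9∈{2,3,7}] 2 has one home in col 9: r8c9. So r8c9=2.
Step 8. [r2c3∈{4}] only 4 remains possible at r2c3 ⇒ r2c3=4.
Step 9. [r8c8∈{3,7}] 3 has one home in row 8: r8c8. So r8c8=3.
Step 10. [r6c3∈{1,9}] across row 6, 9 lands solely at r6c3. So r6c3=9.
Step 11. [r5c1∈{6}] r5c1 is down to just 6, so r5c1=6.
Step 12. [r9c3∈{5,7}] in col 3, 7 fits only at r9c3, so r9c3=7.
Step 13. [r5c7∈{2,3}] across row 5, 3 lands solely at r5c7 ⇒ r5c7=3.
Step 14. [r7c2∈{8}] only 8 remains possible at r7c2. So r7c2=8.
Step 15. [r7c1∈{3}] r7c1 is down to just 3 ⇒ r7c1=3.
Step 16. [r9c5∈{2}] only 2 remains possible at r9c5. So r9c5=2.
Step 17. [r1c4∈{2}] only 2 remains possible at r1c4 ⇒ r1c4=2.
Step 18. [r6c4∈{1}] nothing but 1 survives at r6c4, so r6c4=1.
Step 19. [r2c8∈{1}] r2c8 has the single candidate 1, so r2c8=1.
Step 20. [r6c7∈{2}] r6c7's peers cover all but 2 ⇒ r6c7=2.
Step 21. [r3c9∈{7}] r3c9's peers cover all but 7. So r3c9=7.
Step 22. [r4c1∈{4}] r4c1 has the single candidate 4. So r4c1=4.
Step 23. [r1c9∈{6}] only 6 remains possible at r1c9 ⇒ r1c9=6.
Step 24. [r9c6∈{6}] nothing but 6 survives at r9c6. So r9c6=6.
Step 25. [r4c4∈{6}] only 6 remains possible at r4c4. So r4c4=6.
Step 26. [r9c1∈{5}] only 5 remains possible at r9c1 ⇒ r9c1=5.
Step 27. [r2c9∈{3}] r2c9's peers cover all but 3. So r2c9=3.
Step 28. [r5c2∈{2}] nothing but 2 survives at r5c2. So r5c2=2.
Step 29. [r7c8∈{7}] r7c8's peers cover all but 7, so r7c8=7.
Step 30. [r4c5∈{5}] only 5 remains possible at r4c5, so r4c5=5.
Step 31. [r7c4∈{4}] nothing but 4 survives at r7c4, so r7c4=4.
Step 32. [r5c6∈{9}] only 9 remains possible at r5c6. So r5c6=9.
Step 33. [r1c8∈{4}] r1c8 is down to just 4. So r1c8=4.
Step 34. [r5c3∈{1}] only 1 remains possible at r5c3, so r5c3=1.
Step 35. [r1c3∈{5}] r1c3's peers cover all but 5, so r1c3=5.
Step 36. [r8c5∈{7}] r8c5 has the single candidate 7, so r8c5=7.
Step 37. [r4c3∈{8}] only 8 remains possible at r4c3. So r4c3=8.
Step 38. [r3c4∈{8}] only 8 remains possible at r3c4, so r3c4=8.
Step 39. [r4c7∈{7}] nothing but 7 survives at r4c7, so r4c7=7.
Step 40. [r8c6∈{8}] r8c6's peers cover all but 8. So r8c6=8.

Answer: 8 1 5 2 3 7 9 4 6 / 2 7 4 9 6 5 8 1 3 / 9 6 3 8 1 4 5 2 7 / 4 3 8 6 5 2 7 9 1 / 6 2 1 7 8 9 3 5 4 / 7 5 9 1 4 3 2 6 8 / 3 8 2 4 9 1 6 7 5 / 1 9 6 5 7 8 4 3 2 / 5 4 7 3 2 6 1 8 9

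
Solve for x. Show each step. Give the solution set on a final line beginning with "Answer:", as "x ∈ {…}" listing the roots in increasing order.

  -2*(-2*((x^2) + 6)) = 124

Step 1. [-2*(-2*((x^2) + 6)) = 124] LHS = -2·(…); ÷-2 both sides. So div: -2*((x^2) + 6) = -62.
Step 2. [-2*((x^2) + 6) = -62] divide by the outer -2 ⇒ div: (x^2) + 6 = 31.
Step 3. [(x^2) + 6 = 31] +6 is outermost — subtract 6 both sides. So sub: x^2 = 25.
Step 4. [x^2 = 25] √ both sides: 25 ≥ 0 gives two branches. So sqrt: x = 5 or -5.

Answer: x ∈ {-5, 5}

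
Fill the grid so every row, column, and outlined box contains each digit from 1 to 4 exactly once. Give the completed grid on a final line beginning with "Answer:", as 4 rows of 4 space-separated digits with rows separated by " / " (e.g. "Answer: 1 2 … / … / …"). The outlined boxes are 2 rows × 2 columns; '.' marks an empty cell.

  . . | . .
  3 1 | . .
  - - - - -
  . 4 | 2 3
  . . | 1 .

Step 1. [r2c3∈{4}] r2c3's peers cover all but 4 ⇒ r2c3=4.
Step 2. [r1c2∈{2}] r1c2 has the single candidate 2 ⇒ r1c2=2.
Step 3. [r4c1∈{2}] r4c1's peers cover all but 2. So r4c1=2.
Step 4. [r4c2∈{3}] r4c2 is down to just 3 ⇒ r4c2=3.
Step 5. [r3c1∈{1}] r3c1 is down to just 1. So r3c1=1.
Step 6. [r1c4∈{1}] r1c4 is down to just 1. So r1c4=1.
Step 7. [r1c3∈{3}] nothing but 3 survives at r1c3. So r1c3=3.
Step 8. [r1c1∈{4}] r1c1's peers cover all but 4, so r1c1=4.
Step 9. [r4c4∈{4}] r4c4 is down to just 4, so r4c4=4.
Step 10. [r2c4∈{2}] r2c4 has the single candidate 2, so r2c4=2.

Answer: 4 2 3 1 / 3 1 4 2 / 1 4 2 3 / 2 3 1 4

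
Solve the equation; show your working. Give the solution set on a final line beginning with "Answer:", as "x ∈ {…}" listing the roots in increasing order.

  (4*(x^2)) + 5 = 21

Step 1. [(4*(x^2)) + 5 = 21] subtract 5: x sits inside (… + 5) ⇒ sub: 4*(x^2) = 16.
Step 2. [4*(x^2) = 16] leading coefficient 4: divide by 4. So div: x^2 = 4.
Step 3. [x^2 = 4] √ both sides: 4 ≥ 0 gives two branches. So sqrt: x = 2 or -2.

Answer: x ∈ {-2, 2}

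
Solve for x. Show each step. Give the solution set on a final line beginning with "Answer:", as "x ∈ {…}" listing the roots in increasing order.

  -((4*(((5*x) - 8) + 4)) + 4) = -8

Step 1. [-((4*(((5*x) - 8) + 4)) + 4) = -8] leading − — multiply by −1 ⇒ neg: (4*(((5*x) - 8) + 4)) + 4 = 8.
Step 2. [(4*(((5*x) - 8) + 4)) + 4 = 8] subtract 4: x sits inside (… + 4). So sub: 4*(((5*x) - 8) + 4) = 4.
Step 3. [4*(((5*x) - 8) + 4) = 4] 4·(inner) — divide through by 4. So div: ((5*x) - 8) + 4 = 1.
Step 4. [((5*x) - 8) + 4 = 1] the outer +4 inverts by subtracting 4 ⇒ sub: (5*x) - 8 = -3.
Step 5. [(5*x) - 8 = -3] peel the -8: add 8 from each side ⇒ sub: 5*x = 5.
Step 6. [5*x = 5] divide by the outer 5. So div: x = 1.

Answer: x ∈ {1}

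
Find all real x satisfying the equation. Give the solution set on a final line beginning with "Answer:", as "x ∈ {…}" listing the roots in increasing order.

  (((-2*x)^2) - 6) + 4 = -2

Step 1. [(((-2*x)^2) - 6) + 4 = -2] the outer +4 inverts by subtracting 4. So sub: ((-2*x)^2) - 6 = -6.
Step 2. [((-2*x)^2) - 6 = -6] the outer -6 inverts by adding 6. So sub: (-2*x)^2 = 0.
Step 3. [(-2*x)^2 = 0] √ both sides: 0 ≥ 0 gives two branches. So sqrt: -2*x = 0.
Step 4. [-2*x = 0] -2 out front; divide by -2, so div: x = 0.

Answer: x ∈ {0}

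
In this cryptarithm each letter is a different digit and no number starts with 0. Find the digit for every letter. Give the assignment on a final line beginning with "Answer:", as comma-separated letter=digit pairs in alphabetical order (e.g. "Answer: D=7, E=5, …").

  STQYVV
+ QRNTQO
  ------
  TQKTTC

Step 1. [col 1: V + O ≡ C (mod 10)] several values work for O in column 1 (V + O ≡ C (mod 10), carry-in 0); try O=2, so O=2.
Step 2. [col 1: V + O ≡ C (mod 10)] C=9 is one option consistent with column 1 (V + O ≡ C (mod 10), carry-in 0) — take it, so C=9.
Step 3. [col 1: V + O ≡ C (mod 10)] in column 1 we have V+O≡C with carry-in 0; given O=2, C=9 and digits 2,9 already taken and all letters distinct, that pins V to 7. So V=7.
Step 4. [col 2: V + Q ≡ T (mod 10)] column 2 (V + Q ≡ T (mod 10), carry-in 0) doesn't pin T yet; pick T=8 and continue. So T=8.
Step 5. [col 2: V + Q ≡ T (mod 10)] column 2 reads V+Q+carry(0)=T with V=7, T=8; with digits 2,7,8,9 already taken and all letters distinct, the only value for Q is 1 ⇒ Q=1.
Step 6. [col 3: Y + T ≡ T (mod 10)] column 3: given T=8, carry-in 0, and digits 1,2,7,8,9 already taken and all letters distinct, Y+T≡T (mod 10) forces Y=0 ⇒ Y=0.
Step 7. [col 4: Q + N ≡ K (mod 10)] several values work for K in column 4 (Q + N ≡ K (mod 10), carry-in 0); try K=5. So K=5.
Step 8. [col 4: Q + N ≡ K (mod 10)] in column 4 we have Q+N≡K with carry-in 0; given Q=1, K=5 and digits 0,1,2,5,7,8,9 already taken and all letters distinct, that pins N to 4. So N=4.
Step 9. [col 5: T + R ≡ Q (mod 10)] column 5 reads T+R+carry(0)=Q with T=8, Q=1; with digits 0,1,2,4,5,7,8,9 already taken and all letters distinct, the only value for R is 3. So R=3.
Step 10. [col 6: S + Q ≡ T (mod 10)] column 6 reads S+Q+carry(1)=T with Q=1, T=8; with digits 0,1,2,3,4,5,7,8,9 already taken and all letters distinct, the only value for S is 6 ⇒ S=6.

Answer: C=9, K=5, N=4, O=2, Q=1, R=3, S=6, T=8, V=7, Y=0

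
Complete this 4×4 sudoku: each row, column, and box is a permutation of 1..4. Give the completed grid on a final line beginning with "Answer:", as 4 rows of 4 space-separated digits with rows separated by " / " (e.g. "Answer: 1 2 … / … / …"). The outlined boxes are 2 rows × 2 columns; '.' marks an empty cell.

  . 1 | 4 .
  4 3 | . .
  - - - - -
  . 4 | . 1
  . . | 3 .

Step 1. [r1c1∈{2}] r1c1 is down to just 2, so r1c1=2.
Step 2. [r2c4∈{2}] r2c4 has the single candidate 2, so r2c4=2.
Step 3. [r3c1∈{3}] r3c1 has the single candidate 3. So r3c1=3.
Step 4. [r1c4∈{3}] nothing but 3 survives at r1c4. So r1c4=3.
Step 5. [r4c1∈{1}] r4c1 has the single candidate 1, so r4c1=1.
Step 6. [r4c2∈{2}] r4c2's peers cover all but 2, so r4c2=2.
Step 7. [r3c3∈{2}] r3c3's peers cover all but 2 ⇒ r3c3=2.
Step 8. [r2c3∈{1}] r2c3 is down to just 1. So r2c3=1.
Step 9. [r4c4∈{4}] r4c4's peers cover all but 4 ⇒ r4c4=4.

Answer: 2 1 4 3 / 4 3 1 2 / 3 4 2 1 / 1 2 3 4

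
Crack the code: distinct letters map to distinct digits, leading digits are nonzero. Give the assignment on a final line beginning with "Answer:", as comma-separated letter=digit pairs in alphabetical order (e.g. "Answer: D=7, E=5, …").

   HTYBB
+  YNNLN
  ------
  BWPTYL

Step 1. [col 1: B + N ≡ L (mod 10)] N=5 is one option consistent with column 1 (B + N ≡ L (mod 10), carry-in 0) — take it. So N=5.
Step 2. [col 1: B + N ≡ L (mod 10)] no forcing yet in column 1 (carry-in 0); L=6 is free and consistent — try it. So L=6.
Step 3. [col 1: B + N ≡ L (mod 10)] in column 1 we have B+N≡L with carry-in 0; given N=5, L=6 and digits 5,6 already taken and all letters distinct, that pins B to 1, so B=1.
Step 4. [col 2: B + L ≡ Y (mod 10)] in column 2 we have B+L≡Y with carry-in 0; given B=1, L=6 and digits 1,5,6 already taken and all letters distinct, that pins Y to 7, so Y=7.
Step 5. [col 3: Y + N ≡ T (mod 10)] column 3 reads Y+N+carry(0)=T with Y=7, N=5; with digits 1,5,6,7 already taken and all letters distinct, the only value for T is 2 ⇒ T=2.
Step 6. [col 4: T + N ≡ P (mod 10)] column 4 reads T+N+carry(1)=P with T=2, N=5; with digits 1,2,5,6,7 already taken and all letters distinct, the only value for P is 8. So P=8.
Step 7. [col 5: H + Y ≡ W (mod 10)] column 5: given Y=7, carry-in 0, and digits 1,2,5,6,7,8 already taken and all letters distinct, H+Y≡W (mod 10) forces W=0. So W=0.
Step 8. [col 5: H + Y ≡ W (mod 10)] from column 5 (Y=7, W=0, carry-in 0, digits 0,1,2,5,6,7,8 already taken and all letters distinct): H must equal 3. So H=3.

Answer: B=1, H=3, L=6, N=5, P=8, T=2, W=0, Y=7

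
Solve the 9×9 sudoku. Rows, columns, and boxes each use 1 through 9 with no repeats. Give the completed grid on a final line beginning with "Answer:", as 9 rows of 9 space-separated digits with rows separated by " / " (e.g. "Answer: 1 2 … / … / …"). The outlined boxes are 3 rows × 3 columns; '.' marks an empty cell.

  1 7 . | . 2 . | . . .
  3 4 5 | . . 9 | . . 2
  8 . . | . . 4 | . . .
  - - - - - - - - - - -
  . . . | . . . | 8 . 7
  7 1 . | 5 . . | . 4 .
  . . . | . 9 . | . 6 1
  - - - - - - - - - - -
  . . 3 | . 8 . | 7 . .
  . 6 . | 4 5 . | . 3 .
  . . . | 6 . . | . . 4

Step 1. [r4c1∈{2,4,5,6,9}] 6 has one home in col 1: r4c1 ⇒ r4c1=6.
Step 2. [r1c6∈{3,5,6,8}] across col 6, 5 lands solely at r1c6, so r1c6=5.
Step 3. [r7c4∈{1,2,9}] col 4 places 9 nowhere but r7c4. So r7c4=9.
Step 4. [r5c6∈{2,3,6,8}] col 6 places 6 nowhere but r5c6 ⇒ r5c6=6.
Step 5. [r5c5∈{3}] r5c5 has the single candidate 3 ⇒ r5c5=3.
Step 6. [r5c9∈{9}] only 9 remains possible at r5c9. So r5c9=9.
Step 7. [r6c7∈{2,3,5}] r6c7 is the only open cell in box 6 admitting 3 ⇒ r6c7=3.
Step 8. [r4c8∈{2,5}] in box 6, 5 fits only at r4c8. So r4c8=5.
Step 9. [r6c6∈{2,7,8}] col 6 places 8 nowhere but r6c6 ⇒ r6c6=8.
Step 10. [r9c2∈{2,5,8,9}] col 2 places 8 nowhere but r9c2, so r9c2=8.
Step 11. [r7c9∈{5,6}] row 7 places 6 nowhere but r7c9. So r7c9=6.
Step 12. [r9c7∈{1,2,5,9}] 5 has one home in box 9: r9c7. So r9c7=5.
Step 13. [r9c6∈{1,2,3,7}] row 9 places 3 nowhere but r9c6. So r9c6=3.
Step 14. [r8c6∈{1,2,7}] col 6 places 7 nowhere but r8c6. So r8c6=7.
Step 15. [r9c5∈{1}] r9c5 has the single candidate 1 ⇒ r9c5=1.
Step 16. [r7c6∈{2}] r7c6 is down to just 2, so r7c6=2.
Step 17. [r9c8∈{2,9}] across col 8, 2 lands solely at r9c8 ⇒ r9c8=2.
Step 18. [r8c7∈{1,9}] box 9 places 9 nowhere but r8c7 ⇒ r8c7=9.
Step 19. [r6c4∈{2,7}] 7 has one home in row 6: r6c4, so r6c4=7.
Step 20. [r4c4∈{1,2}] r4c4 is the only open cell in col 4 admitting 2. So r4c4=2.
Step 21. [r7c8∈{1}] r7c8 is down to just 1. So r7c8=1.
Step 22. [r7c1∈{4,5}] row 7 places 4 nowhere but r7c1. So r7c1=4.
Step 23. [r8c1∈{2}] r8c1 has the single candidate 2 ⇒ r8c1=2.
Step 24. [r6c3∈{2,4}] in row 6, 4 fits only at r6c3 ⇒ r6c3=4.
Step 25. [r4c3∈{9}] r4c3 is down to just 9, so r4c3=9.
Step 26. [r6c2∈{2,5}] r6c2 is the only open cell in row 6 admitting 2 ⇒ r6c2=2.
Step 27. [r1c8∈{8,9}] r1c8 is the only open cell in row 1 admitting 9. So r1c8=9.
Step 28. [r2c8∈{7,8}] in col 8, 8 fits only at r2c8. So r2c8=8.
Step 29. [r2c4∈{1}] r2c4's peers cover all but 1, so r2c4=1.
Step 30. [r2c7∈{6}] r2c7 has the single candidate 6. So r2c7=6.
Step 31. [r3c4∈{3}] nothing but 3 survives at r3c4 ⇒ r3c4=3.
Step 32. [r3c5∈{6,7}] in col 5, 6 fits only at r3c5, so r3c5=6.
Step 33. [r9c3∈{7}] nothing but 7 survives at r9c3. So r9c3=7.
Step 34. [r3c2∈{9}] only 9 remains possible at r3c2, so r3c2=9.
Step 35. [r1c3∈{6}] r1c3's peers cover all but 6 ⇒ r1c3=6.
Step 36. [r3c7∈{1}] r3c7's peers cover all but 1 ⇒ r3c7=1.
Step 37. [r7c2∈{5}] r7c2 is down to just 5, so r7c2=5.
Step 38. [r3c8∈{7}] r3c8 is down to just 7. So r3c8=7.
Step 39. [r1c7∈{4}] nothing but 4 survives at r1c7 ⇒ r1c7=4.
Step 40. [r2c5∈{7}] r2c5 has the single candidate 7. So r2c5=7.
Step 41. [r6c1∈{5}] nothing but 5 survives at r6c1. So r6c1=5.
Step 42. [r4c2∈{3}] r4c2 has the single candidate 3 ⇒ r4c2=3.
Step 43. [r5c7∈{2}] nothing but 2 survives at r5c7. So r5c7=2.
Step 44. [r1c9∈{3}] r1c9 is down to just 3. So r1c9=3.
Step 45. [r8c3∈{1}] nothing but 1 survives at r8c3, so r8c3=1.
Step 46. [r4c5∈{4}] only 4 remains possible at r4c5 ⇒ r4c5=4.
Step 47. [r3c9∈{5}] r3c9's peers cover all but 5, so r3c9=5.
Step 48. [r1c4∈{8}] r1c4 is down to just 8, so r1c4=8.
Step 49. [r8c9∈{8}] r8c9 has the single candidate 8, so r8c9=8.
Step 50. [r9c1∈{9}] r9c1 has the single candidate 9, so r9c1=9.
Step 51. [r3c3∈{2}] nothing but 2 survives at r3c3, so r3c3=2.
Step 52. [r5c3∈{8}] only 8 remains possible at r5c3 ⇒ r5c3=8.
Step 53. [r4c6∈{1}] only 1 remains possible at r4c6 ⇒ r4c6=1.

Answer: 1 7 6 8 2 5 4 9 3 / 3 4 5 1 7 9 6 8 2 / 8 9 2 3 6 4 1 7 5 / 6 3 9 2 4 1 8 5 7 / 7 1 8 5 3 6 2 4 9 / 5 2 4 7 9 8 3 6 1 / 4 5 3 9 8 2 7 1 6 / 2 6 1 4 5 7 9 3 8 / 9 8 7 6 1 3 5 2 4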